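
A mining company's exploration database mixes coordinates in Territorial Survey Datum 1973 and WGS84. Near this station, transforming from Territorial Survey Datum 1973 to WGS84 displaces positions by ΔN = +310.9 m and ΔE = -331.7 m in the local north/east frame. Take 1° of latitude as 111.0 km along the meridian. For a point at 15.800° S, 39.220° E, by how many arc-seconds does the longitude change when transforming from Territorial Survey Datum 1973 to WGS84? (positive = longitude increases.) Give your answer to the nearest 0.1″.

Δλ = -11.2″

At latitude -15.800°, cos φ = 0.962218.
1° of longitude at this latitude = 111.0 × cos φ = 106.81 km, so Δλ = -331.7 / 106806.2 = -0.0031056° = -11.180″.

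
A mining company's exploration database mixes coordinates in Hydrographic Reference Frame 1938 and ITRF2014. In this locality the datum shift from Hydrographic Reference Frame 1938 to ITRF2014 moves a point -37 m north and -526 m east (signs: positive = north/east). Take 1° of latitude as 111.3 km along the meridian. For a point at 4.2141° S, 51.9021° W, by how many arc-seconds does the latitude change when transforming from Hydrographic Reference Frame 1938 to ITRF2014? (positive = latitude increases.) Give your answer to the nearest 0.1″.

1° of latitude = 111.3 km, so Δφ = -37.0 / 111300 = -0.0003324° = -1.197″.

Δφ = -1.2″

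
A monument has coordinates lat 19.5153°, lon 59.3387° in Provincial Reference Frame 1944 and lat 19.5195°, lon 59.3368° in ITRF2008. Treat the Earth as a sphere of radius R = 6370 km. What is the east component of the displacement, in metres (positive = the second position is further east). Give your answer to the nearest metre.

ΔE = -199 m

Δφ = 19.5195° − 19.5153° = +0.0042°; Δλ = 59.3368° − 59.3387° = -0.0019°.
1° along a meridian = πR/180 = 111177 m.
ΔN = Δφ × 111177 = 466.9 m; ΔE = Δλ × 111177 × cos(19.5153°) = -0.0019 × 111177 × 0.942552 = -199.1 m.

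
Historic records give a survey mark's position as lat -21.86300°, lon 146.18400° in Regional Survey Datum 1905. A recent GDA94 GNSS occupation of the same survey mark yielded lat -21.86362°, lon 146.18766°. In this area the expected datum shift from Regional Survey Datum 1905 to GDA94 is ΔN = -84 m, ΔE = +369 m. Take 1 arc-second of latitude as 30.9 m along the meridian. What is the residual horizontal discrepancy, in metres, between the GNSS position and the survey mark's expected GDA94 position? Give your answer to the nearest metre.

Observed coordinate differences: Δφ = -0.00062°, Δλ = +0.00366°.
Converting to metres (1° lat = 111240 m, cos φ = 0.928077): observed ΔN = -69.0 m, observed ΔE = 377.9 m.
Subtracting the expected shift leaves a residual of -69.0 − (-84) = 15.0 m north and 377.9 − (369) = 8.9 m east.
Residual distance = √(15.0² + 8.9²) = 17.4 m.

17 m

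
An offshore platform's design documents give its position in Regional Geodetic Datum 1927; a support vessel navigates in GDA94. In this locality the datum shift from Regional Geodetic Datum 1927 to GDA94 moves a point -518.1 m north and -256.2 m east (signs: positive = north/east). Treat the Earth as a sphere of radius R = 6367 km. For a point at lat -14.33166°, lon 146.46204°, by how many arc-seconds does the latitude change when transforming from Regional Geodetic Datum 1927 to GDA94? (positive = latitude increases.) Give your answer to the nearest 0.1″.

Δφ = -16.8″

On a sphere of radius R, 1 rad of latitude = R, so Δφ = ΔN / R = -518.1 / 6367000 = -8.1373e-05 rad = -16.784″.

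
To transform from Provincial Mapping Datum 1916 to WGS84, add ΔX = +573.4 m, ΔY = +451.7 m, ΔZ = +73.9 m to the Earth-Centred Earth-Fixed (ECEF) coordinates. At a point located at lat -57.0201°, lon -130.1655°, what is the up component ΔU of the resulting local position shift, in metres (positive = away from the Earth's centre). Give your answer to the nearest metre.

The local up (radial) axis is (cos φ cos λ, cos φ sin λ, sin φ), giving ΔU = -201.321 − 187.898 − 61.992 = -451.21 m.

ΔU = -451 m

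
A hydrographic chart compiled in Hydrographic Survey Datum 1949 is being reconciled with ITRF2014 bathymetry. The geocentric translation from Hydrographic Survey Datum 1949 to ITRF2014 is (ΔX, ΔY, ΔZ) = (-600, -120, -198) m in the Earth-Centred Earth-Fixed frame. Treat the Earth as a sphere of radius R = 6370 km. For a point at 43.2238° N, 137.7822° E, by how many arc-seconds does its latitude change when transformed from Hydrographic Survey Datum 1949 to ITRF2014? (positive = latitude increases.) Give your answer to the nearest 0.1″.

sin φ = 0.684850, cos φ = 0.728684, sin λ = 0.671951, cos λ = -0.740596.
North component: ΔN = −sin φ cos λ·ΔX − sin φ sin λ·ΔY + cos φ·ΔZ = −(0.684850)(-0.740596)(-600) − (0.684850)(0.671951)(-120) + (0.728684)(-198) = -393.38 m.
1° of latitude spans πR/180 = 111177 m, so Δφ = -393.38 / 111177 × 3600 = -12.738″.

Δφ = -12.7″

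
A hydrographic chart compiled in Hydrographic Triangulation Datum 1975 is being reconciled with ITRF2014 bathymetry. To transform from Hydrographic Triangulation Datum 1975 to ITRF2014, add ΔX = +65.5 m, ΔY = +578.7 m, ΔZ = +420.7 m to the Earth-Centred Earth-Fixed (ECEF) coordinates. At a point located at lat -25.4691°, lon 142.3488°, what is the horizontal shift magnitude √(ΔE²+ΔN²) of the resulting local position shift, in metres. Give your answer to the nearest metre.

713 m

The local east axis at (φ, λ) is (−sin λ, cos λ, 0), so ΔE = −sin(142.3488°)·65.5 + cos(142.3488°)·578.7 = -498.19 m.
The local north axis is (−sin φ cos λ, −sin φ sin λ, cos φ), giving ΔN = -22.301 + 152.014 + 379.815 = 509.53 m.
Horizontal magnitude = √(ΔE² + ΔN²) = √((-498.19)² + 509.53²) = 712.61 m.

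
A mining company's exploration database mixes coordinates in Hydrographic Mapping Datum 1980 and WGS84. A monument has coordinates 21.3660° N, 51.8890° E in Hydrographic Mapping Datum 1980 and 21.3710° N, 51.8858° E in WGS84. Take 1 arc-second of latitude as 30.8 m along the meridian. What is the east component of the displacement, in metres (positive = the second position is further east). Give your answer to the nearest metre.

ΔE = -330 m

Δφ = 21.3710° − 21.3660° = +0.0050°; Δλ = 51.8858° − 51.8890° = -0.0032°.
1° of latitude = 3600 × 30.80 = 110880 m.
ΔN = Δφ × 110880 = 554.4 m; ΔE = Δλ × 110880 × cos(21.3660°) = -0.0032 × 110880 × 0.931272 = -330.4 m.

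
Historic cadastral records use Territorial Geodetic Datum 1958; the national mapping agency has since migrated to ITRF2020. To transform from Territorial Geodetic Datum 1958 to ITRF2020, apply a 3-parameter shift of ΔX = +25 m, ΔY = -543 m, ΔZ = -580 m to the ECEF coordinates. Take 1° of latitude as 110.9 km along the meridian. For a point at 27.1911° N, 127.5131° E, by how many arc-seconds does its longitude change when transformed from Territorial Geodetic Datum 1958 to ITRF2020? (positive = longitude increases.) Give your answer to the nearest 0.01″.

sin φ = 0.456960, cos φ = 0.889487, sin λ = 0.793214, cos λ = -0.608943.
East component: ΔE = −sin λ·ΔX + cos λ·ΔY = −(0.793214)(25) + (-0.608943)(-543) = 310.83 m.
1° of latitude spans 110900 m; at latitude φ, 1° of longitude spans that × cos φ = 98644.1 m, so Δλ = 310.83 / 98644.1 × 3600 = 11.344″.

Δλ = 11.34″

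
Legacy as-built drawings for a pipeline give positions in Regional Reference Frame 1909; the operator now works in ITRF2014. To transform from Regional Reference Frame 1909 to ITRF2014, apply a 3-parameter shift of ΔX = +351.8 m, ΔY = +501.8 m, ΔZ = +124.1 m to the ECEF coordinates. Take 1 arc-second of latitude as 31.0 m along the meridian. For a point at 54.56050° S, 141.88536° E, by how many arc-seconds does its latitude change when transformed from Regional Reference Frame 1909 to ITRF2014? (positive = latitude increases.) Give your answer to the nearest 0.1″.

Δφ = 3.2″

sin φ = -0.814728, cos φ = 0.579843, sin λ = 0.617237, cos λ = -0.786777.
North component: ΔN = −sin φ cos λ·ΔX − sin φ sin λ·ΔY + cos φ·ΔZ = −(-0.814728)(-0.786777)(351.8) − (-0.814728)(0.617237)(501.8) + (0.579843)(124.1) = 98.80 m.
1° of latitude spans 3600 × 31.00 = 111600 m, so Δφ = 98.80 / 111600 × 3600 = 3.187″.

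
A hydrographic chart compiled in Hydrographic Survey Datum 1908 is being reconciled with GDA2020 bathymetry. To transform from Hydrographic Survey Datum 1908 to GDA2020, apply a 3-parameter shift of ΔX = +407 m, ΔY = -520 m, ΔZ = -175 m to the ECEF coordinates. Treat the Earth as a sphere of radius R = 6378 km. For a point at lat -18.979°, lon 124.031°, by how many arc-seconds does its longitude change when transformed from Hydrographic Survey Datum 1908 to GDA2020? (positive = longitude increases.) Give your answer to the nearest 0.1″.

Δλ = -1.6″

sin φ = -0.325222, cos φ = 0.945638, sin λ = 0.828735, cos λ = -0.559641.
East component: ΔE = −sin λ·ΔX + cos λ·ΔY = −(0.828735)(407) + (-0.559641)(-520) = -46.28 m.
1° of latitude spans πR/180 = 111317 m; at latitude φ, 1° of longitude spans that × cos φ = 105265.7 m, so Δλ = -46.28 / 105265.7 × 3600 = -1.583″.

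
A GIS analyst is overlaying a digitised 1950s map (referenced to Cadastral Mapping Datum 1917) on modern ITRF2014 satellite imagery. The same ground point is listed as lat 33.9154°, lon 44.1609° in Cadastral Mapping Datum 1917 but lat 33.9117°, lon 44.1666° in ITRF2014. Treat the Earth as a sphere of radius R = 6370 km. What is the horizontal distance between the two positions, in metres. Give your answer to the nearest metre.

668 m

Δφ = 33.9117° − 33.9154° = -0.0037°; Δλ = 44.1666° − 44.1609° = +0.0057°.
1° along a meridian = πR/180 = 111177 m.
ΔN = Δφ × 111177 = -411.4 m; ΔE = Δλ × 111177 × cos(33.9154°) = +0.0057 × 111177 × 0.829862 = 525.9 m.
Distance = √(ΔE² + ΔN²) = √(525.9² + (-411.4)²) = 667.7 m.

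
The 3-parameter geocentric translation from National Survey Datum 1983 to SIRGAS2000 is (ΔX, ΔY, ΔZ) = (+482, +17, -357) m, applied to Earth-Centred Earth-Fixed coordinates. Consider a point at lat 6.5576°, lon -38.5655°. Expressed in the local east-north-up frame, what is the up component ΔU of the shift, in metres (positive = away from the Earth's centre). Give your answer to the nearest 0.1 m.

ΔU = 323.1 m

The local up (radial) axis is (cos φ cos λ, cos φ sin λ, sin φ), giving ΔU = 374.408 − 10.529 − 40.770 = 323.11 m.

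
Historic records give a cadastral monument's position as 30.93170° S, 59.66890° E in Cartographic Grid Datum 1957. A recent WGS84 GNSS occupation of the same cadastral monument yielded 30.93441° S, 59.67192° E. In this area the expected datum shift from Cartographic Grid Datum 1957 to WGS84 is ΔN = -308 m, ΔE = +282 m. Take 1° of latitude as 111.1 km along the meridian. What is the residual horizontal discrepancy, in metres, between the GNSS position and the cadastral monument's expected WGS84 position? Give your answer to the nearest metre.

Observed coordinate differences: Δφ = -0.00271°, Δλ = +0.00302°.
Converting to metres (1° lat = 111100 m, cos φ = 0.857781): observed ΔN = -301.1 m, observed ΔE = 287.8 m.
Subtracting the expected shift leaves a residual of -301.1 − (-308) = 6.9 m north and 287.8 − (282) = 5.8 m east.
Residual distance = √(6.9² + 5.8²) = 9.0 m.

9 m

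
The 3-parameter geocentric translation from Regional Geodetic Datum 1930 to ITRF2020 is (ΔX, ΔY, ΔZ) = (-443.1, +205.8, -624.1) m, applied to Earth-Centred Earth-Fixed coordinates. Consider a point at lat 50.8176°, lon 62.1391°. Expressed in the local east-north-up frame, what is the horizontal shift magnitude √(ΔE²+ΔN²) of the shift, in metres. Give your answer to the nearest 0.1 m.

At φ = 50.8176°, λ = 62.1391°: sin φ = 0.775139, cos φ = 0.631791, sin λ = 0.884085, cos λ = 0.467327.
ΔE = −sin λ·ΔX + cos λ·ΔY = −(0.884085)·(-443.1) + (0.467327)·(205.8) = 487.91 m.
ΔN = −sin φ cos λ·ΔX − sin φ sin λ·ΔY + cos φ·ΔZ = −(0.775139)(0.467327)(-443.1) − (0.775139)(0.884085)(205.8) + (0.631791)(-624.1) = -374.82 m.
Horizontal magnitude = √(ΔE² + ΔN²) = √(487.91² + (-374.82)²) = 615.27 m.

615.3 m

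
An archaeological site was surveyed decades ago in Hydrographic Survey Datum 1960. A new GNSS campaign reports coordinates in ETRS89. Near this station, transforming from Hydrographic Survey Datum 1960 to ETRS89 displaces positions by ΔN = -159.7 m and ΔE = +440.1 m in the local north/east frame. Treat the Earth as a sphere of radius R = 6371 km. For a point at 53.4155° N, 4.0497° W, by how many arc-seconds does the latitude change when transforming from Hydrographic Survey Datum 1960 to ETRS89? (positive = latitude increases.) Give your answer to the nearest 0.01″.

Δφ = -5.17″

On a sphere of radius R, 1 rad of latitude = R, so Δφ = ΔN / R = -159.7 / 6371000 = -2.5067e-05 rad = -5.170″.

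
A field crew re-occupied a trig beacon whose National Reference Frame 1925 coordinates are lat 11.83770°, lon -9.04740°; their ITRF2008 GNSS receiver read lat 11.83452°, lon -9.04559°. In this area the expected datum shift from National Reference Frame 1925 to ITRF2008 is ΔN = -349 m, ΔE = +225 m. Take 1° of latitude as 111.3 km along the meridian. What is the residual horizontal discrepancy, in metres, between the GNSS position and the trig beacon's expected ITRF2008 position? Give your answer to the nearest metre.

Observed coordinate differences: Δφ = -0.00318°, Δλ = +0.00181°.
Converting to metres (1° lat = 111300 m, cos φ = 0.978733): observed ΔN = -353.9 m, observed ΔE = 197.2 m.
Subtracting the expected shift leaves a residual of -353.9 − (-349) = -4.9 m north and 197.2 − (225) = -27.8 m east.
Residual distance = √((-4.9)² + (-27.8)²) = 28.3 m.

28 m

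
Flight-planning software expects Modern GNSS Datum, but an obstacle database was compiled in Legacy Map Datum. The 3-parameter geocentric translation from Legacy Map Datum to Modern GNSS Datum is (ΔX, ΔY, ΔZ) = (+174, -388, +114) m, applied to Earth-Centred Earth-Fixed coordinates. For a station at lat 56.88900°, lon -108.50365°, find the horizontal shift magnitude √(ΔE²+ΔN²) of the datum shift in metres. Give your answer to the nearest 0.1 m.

At φ = 56.88900°, λ = -108.50365°: sin φ = 0.837614, cos φ = 0.546263, sin λ = -0.948303, cos λ = -0.317365.
ΔE = −sin λ·ΔX + cos λ·ΔY = −(-0.948303)·(174) + (-0.317365)·(-388) = 288.14 m.
ΔN = −sin φ cos λ·ΔX − sin φ sin λ·ΔY + cos φ·ΔZ = −(0.837614)(-0.317365)(174) − (0.837614)(-0.948303)(-388) + (0.546263)(114) = -199.66 m.
Horizontal magnitude = √(ΔE² + ΔN²) = √(288.14² + (-199.66)²) = 350.56 m.

350.6 m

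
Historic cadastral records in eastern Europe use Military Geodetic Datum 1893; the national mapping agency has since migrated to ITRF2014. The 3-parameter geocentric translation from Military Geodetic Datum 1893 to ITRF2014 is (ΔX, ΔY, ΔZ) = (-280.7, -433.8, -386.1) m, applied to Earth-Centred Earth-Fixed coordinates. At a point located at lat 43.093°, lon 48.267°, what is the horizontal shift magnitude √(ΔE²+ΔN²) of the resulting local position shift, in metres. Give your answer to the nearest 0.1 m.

103.7 m

The local east axis at (φ, λ) is (−sin λ, cos λ, 0), so ΔE = −sin(48.267°)·(-280.7) + cos(48.267°)·(-433.8) = -79.29 m.
The local north axis is (−sin φ cos λ, −sin φ sin λ, cos φ), giving ΔN = 127.654 + 221.164 − 281.948 = 66.87 m.
Horizontal magnitude = √(ΔE² + ΔN²) = √((-79.29)² + 66.87²) = 103.72 m.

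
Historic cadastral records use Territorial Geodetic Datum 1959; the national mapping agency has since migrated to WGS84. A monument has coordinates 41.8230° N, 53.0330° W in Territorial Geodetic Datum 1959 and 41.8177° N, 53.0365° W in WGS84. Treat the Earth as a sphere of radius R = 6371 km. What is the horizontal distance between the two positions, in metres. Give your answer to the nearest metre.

657 m

Δφ = 41.8177° − 41.8230° = -0.0053°; Δλ = -53.0365° − -53.0330° = -0.0035°.
1° along a meridian = πR/180 = 111195 m.
ΔN = Δφ × 111195 = -589.3 m; ΔE = Δλ × 111195 × cos(41.8230°) = -0.0035 × 111195 × 0.745208 = -290.0 m.
Distance = √(ΔE² + ΔN²) = √((-290.0)² + (-589.3)²) = 656.8 m.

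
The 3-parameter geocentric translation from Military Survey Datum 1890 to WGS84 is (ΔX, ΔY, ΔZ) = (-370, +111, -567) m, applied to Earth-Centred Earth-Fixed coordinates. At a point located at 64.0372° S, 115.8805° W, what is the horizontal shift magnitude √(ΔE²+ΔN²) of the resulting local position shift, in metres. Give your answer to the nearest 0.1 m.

At φ = -64.0372°, λ = -115.8805°: sin φ = -0.899078, cos φ = 0.437788, sin λ = -0.899706, cos λ = -0.436496.
ΔE = −sin λ·ΔX + cos λ·ΔY = −(-0.899706)·(-370) + (-0.436496)·(111) = -381.34 m.
ΔN = −sin φ cos λ·ΔX − sin φ sin λ·ΔY + cos φ·ΔZ = −(-0.899078)(-0.436496)(-370) − (-0.899078)(-0.899706)(111) + (0.437788)(-567) = -192.81 m.
Horizontal magnitude = √(ΔE² + ΔN²) = √((-381.34)² + (-192.81)²) = 427.31 m.

427.3 m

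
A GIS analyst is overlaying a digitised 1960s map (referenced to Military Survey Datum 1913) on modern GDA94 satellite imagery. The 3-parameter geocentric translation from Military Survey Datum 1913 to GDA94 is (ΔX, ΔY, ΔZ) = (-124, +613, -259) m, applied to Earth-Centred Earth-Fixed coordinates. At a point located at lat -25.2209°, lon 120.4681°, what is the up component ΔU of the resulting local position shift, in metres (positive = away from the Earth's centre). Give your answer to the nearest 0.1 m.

The local up (radial) axis is (cos φ cos λ, cos φ sin λ, sin φ), giving ΔU = 56.881 + 477.985 + 110.362 = 645.23 m.

ΔU = 645.2 m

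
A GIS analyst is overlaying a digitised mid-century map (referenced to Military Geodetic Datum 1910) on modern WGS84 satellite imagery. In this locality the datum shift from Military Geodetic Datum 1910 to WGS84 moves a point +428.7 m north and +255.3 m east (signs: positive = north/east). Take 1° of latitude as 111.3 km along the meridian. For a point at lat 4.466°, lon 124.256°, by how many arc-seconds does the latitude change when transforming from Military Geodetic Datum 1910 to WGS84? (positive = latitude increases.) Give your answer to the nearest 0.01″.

1° of latitude = 111.3 km, so Δφ = 428.7 / 111300 = 0.0038518° = 13.866″.

Δφ = 13.87″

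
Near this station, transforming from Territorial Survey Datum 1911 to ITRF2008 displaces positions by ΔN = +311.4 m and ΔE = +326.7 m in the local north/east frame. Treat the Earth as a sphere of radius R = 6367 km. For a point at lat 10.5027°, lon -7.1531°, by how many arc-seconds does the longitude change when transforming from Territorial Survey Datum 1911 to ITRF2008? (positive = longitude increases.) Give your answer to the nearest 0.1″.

At latitude 10.5027°, cos φ = 0.983246.
One radian of longitude at latitude φ spans R cos φ, so Δλ = ΔE / (R cos φ) = 326.7 / (6367000 × 0.983246) = 5.2186e-05 rad = 10.764″.

Δλ = 10.8″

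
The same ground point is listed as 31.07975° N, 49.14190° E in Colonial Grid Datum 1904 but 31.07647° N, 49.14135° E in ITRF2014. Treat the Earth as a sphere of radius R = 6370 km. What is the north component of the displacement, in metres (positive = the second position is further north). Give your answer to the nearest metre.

ΔN = -365 m

Δφ = 31.07647° − 31.07975° = -0.00328°; Δλ = 49.14135° − 49.14190° = -0.00055°.
1° along a meridian = πR/180 = 111177 m.
ΔN = Δφ × 111177 = -364.7 m; ΔE = Δλ × 111177 × cos(31.07975°) = -0.00055 × 111177 × 0.856450 = -52.4 m.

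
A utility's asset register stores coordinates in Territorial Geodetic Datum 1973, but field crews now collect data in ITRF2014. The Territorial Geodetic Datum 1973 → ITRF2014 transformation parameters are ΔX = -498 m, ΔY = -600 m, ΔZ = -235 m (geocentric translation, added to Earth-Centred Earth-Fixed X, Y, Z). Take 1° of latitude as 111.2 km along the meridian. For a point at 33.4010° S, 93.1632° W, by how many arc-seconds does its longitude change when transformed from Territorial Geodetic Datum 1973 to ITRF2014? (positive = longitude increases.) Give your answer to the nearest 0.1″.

Δλ = -18.0″

sin φ = -0.550495, cos φ = 0.834838, sin λ = -0.998476, cos λ = -0.055180.
East component: ΔE = −sin λ·ΔX + cos λ·ΔY = −(-0.998476)(-498) + (-0.055180)(-600) = -464.13 m.
1° of latitude spans 111200 m; at latitude φ, 1° of longitude spans that × cos φ = 92834.0 m, so Δλ = -464.13 / 92834.0 × 3600 = -17.999″.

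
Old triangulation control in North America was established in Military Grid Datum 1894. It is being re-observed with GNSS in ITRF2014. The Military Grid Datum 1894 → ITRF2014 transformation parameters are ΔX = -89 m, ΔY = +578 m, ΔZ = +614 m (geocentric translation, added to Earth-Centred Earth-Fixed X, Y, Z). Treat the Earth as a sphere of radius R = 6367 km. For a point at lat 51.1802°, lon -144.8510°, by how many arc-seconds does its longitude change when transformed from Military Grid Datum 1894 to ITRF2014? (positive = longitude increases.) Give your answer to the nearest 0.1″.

sin φ = 0.779121, cos φ = 0.626873, sin λ = -0.575705, cos λ = -0.817658.
East component: ΔE = −sin λ·ΔX + cos λ·ΔY = −(-0.575705)(-89) + (-0.817658)(578) = -523.84 m.
1° of latitude spans πR/180 = 111125 m; at latitude φ, 1° of longitude spans that × cos φ = 69661.3 m, so Δλ = -523.84 / 69661.3 × 3600 = -27.072″.

Δλ = -27.1″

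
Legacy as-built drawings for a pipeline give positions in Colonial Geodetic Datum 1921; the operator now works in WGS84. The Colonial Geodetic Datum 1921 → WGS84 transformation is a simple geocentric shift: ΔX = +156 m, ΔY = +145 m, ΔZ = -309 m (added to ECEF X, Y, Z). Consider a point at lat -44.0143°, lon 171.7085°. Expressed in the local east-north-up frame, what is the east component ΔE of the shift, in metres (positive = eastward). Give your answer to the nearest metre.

ΔE = -166 m

The local east axis at (φ, λ) is (−sin λ, cos λ, 0), so ΔE = −sin(171.7085°)·156 + cos(171.7085°)·145 = -165.98 m.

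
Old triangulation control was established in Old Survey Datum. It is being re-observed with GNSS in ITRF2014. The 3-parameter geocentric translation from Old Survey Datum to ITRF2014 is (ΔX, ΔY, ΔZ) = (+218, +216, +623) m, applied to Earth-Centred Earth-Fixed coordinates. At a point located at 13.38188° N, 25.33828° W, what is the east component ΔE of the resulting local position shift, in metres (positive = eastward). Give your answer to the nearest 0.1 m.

ΔE = 288.5 m

At φ = 13.38188°, λ = -25.33828°: sin φ = 0.231440, cos φ = 0.972849, sin λ = -0.427962, cos λ = 0.903797.
ΔE = −sin λ·ΔX + cos λ·ΔY = −(-0.427962)·(218) + (0.903797)·(216) = 288.52 m.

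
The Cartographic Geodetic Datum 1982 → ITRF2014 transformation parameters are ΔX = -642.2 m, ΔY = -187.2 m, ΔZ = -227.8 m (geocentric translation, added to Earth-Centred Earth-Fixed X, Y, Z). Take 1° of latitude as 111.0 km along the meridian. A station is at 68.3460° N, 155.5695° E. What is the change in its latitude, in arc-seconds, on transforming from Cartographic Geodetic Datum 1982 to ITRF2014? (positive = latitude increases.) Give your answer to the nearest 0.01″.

Δφ = -18.02″

sin φ = 0.929429, cos φ = 0.369001, sin λ = 0.413589, cos λ = -0.910464.
North component: ΔN = −sin φ cos λ·ΔX − sin φ sin λ·ΔY + cos φ·ΔZ = −(0.929429)(-0.910464)(-642.2) − (0.929429)(0.413589)(-187.2) + (0.369001)(-227.8) = -555.54 m.
1° of latitude spans 111000 m, so Δφ = -555.54 / 111000 × 3600 = -18.017″.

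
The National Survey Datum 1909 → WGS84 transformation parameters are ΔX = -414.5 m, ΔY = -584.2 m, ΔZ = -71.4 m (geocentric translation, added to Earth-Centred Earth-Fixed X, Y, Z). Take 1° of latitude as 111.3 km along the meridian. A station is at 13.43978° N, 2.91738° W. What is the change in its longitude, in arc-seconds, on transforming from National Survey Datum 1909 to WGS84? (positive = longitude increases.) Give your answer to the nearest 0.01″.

sin φ = 0.232423, cos φ = 0.972615, sin λ = -0.050896, cos λ = 0.998704.
East component: ΔE = −sin λ·ΔX + cos λ·ΔY = −(-0.050896)(-414.5) + (0.998704)(-584.2) = -604.54 m.
1° of latitude spans 111300 m; at latitude φ, 1° of longitude spans that × cos φ = 108252.0 m, so Δλ = -604.54 / 108252.0 × 3600 = -20.104″.

Δλ = -20.10″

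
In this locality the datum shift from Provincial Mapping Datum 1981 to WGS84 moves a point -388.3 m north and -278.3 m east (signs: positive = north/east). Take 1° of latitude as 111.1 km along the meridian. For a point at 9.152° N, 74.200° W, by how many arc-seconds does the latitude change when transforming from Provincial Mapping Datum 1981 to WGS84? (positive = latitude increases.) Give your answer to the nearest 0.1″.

Δφ = -12.6″

1° of latitude = 111.1 km, so Δφ = -388.3 / 111100 = -0.0034950° = -12.582″.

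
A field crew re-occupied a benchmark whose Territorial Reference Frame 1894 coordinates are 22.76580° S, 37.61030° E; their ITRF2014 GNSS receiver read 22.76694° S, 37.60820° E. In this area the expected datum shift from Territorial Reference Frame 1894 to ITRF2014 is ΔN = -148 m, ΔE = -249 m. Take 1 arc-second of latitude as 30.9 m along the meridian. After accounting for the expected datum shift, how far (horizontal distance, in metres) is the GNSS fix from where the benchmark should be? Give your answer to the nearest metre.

40 m

Observed coordinate differences: Δφ = -0.00114°, Δλ = -0.00210°.
Converting to metres (1° lat = 111240 m, cos φ = 0.922094): observed ΔN = -126.8 m, observed ΔE = -215.4 m.
Subtracting the expected shift leaves a residual of -126.8 − (-148) = 21.2 m north and -215.4 − (-249) = 33.6 m east.
Residual distance = √(21.2² + 33.6²) = 39.7 m.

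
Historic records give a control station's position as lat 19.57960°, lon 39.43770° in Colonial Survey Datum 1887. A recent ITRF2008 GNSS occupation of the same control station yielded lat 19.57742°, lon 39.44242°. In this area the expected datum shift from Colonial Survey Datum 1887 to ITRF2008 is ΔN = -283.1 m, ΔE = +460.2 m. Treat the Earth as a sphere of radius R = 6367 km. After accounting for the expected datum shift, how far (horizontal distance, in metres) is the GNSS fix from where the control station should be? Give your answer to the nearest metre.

Observed coordinate differences: Δφ = -0.00218°, Δλ = +0.00472°.
Converting to metres (1° lat = 111125 m, cos φ = 0.942177): observed ΔN = -242.3 m, observed ΔE = 494.2 m.
Subtracting the expected shift leaves a residual of -242.3 − (-283.1) = 40.8 m north and 494.2 − (460.2) = 34.0 m east.
Residual distance = √(40.8² + 34.0²) = 53.1 m.

53 m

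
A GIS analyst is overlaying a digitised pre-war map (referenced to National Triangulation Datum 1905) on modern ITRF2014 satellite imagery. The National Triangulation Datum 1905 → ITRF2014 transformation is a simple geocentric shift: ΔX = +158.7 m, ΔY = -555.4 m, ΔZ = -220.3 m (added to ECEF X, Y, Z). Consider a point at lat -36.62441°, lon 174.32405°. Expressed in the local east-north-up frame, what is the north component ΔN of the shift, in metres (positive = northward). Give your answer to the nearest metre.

ΔN = -304 m

At φ = -36.62441°, λ = 174.32405°: sin φ = -0.596567, cos φ = 0.802563, sin λ = 0.098902, cos λ = -0.995097.
ΔN = −sin φ cos λ·ΔX − sin φ sin λ·ΔY + cos φ·ΔZ = −(-0.596567)(-0.995097)(158.7) − (-0.596567)(0.098902)(-555.4) + (0.802563)(-220.3) = -303.79 m.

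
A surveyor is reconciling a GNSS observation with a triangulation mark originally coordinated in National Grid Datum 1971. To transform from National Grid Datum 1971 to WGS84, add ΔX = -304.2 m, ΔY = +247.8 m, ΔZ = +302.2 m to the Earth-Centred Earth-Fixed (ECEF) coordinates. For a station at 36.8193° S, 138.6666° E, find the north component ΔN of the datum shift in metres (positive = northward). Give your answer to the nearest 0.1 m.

ΔN = 476.9 m

The local north axis is (−sin φ cos λ, −sin φ sin λ, cos φ), giving ΔN = 136.889 + 98.078 + 241.920 = 476.89 m.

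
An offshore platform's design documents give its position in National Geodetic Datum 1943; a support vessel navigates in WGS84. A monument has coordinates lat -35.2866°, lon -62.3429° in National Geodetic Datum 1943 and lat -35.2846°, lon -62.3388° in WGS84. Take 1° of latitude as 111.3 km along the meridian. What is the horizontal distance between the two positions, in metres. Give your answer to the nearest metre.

434 m

Δφ = -35.2846° − -35.2866° = +0.0020°; Δλ = -62.3388° − -62.3429° = +0.0041°.
ΔN = Δφ × 111300 = 222.6 m; ΔE = Δλ × 111300 × cos(-35.2866°) = +0.0041 × 111300 × 0.816273 = 372.5 m.
Distance = √(ΔE² + ΔN²) = √(372.5² + 222.6²) = 433.9 m.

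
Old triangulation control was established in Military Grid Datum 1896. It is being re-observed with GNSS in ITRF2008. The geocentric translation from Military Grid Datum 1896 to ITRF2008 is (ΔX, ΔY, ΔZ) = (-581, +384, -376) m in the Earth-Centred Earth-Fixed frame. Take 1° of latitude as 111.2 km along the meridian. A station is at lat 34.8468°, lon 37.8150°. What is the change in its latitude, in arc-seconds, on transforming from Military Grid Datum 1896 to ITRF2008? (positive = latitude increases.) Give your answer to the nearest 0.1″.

Δφ = -5.9″

sin φ = 0.571384, cos φ = 0.820683, sin λ = 0.613114, cos λ = 0.789995.
North component: ΔN = −sin φ cos λ·ΔX − sin φ sin λ·ΔY + cos φ·ΔZ = −(0.571384)(0.789995)(-581) − (0.571384)(0.613114)(384) + (0.820683)(-376) = -180.84 m.
1° of latitude spans 111200 m, so Δφ = -180.84 / 111200 × 3600 = -5.855″.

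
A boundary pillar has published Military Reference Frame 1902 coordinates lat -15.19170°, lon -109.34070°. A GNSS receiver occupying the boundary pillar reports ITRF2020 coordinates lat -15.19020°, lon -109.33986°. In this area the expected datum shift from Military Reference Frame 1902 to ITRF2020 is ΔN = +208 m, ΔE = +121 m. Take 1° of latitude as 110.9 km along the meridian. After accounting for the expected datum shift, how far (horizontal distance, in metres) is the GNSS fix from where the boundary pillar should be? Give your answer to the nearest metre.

52 m

Observed coordinate differences: Δφ = +0.00150°, Δλ = +0.00084°.
Converting to metres (1° lat = 110900 m, cos φ = 0.965054): observed ΔN = 166.4 m, observed ΔE = 89.9 m.
Subtracting the expected shift leaves a residual of 166.4 − (208) = -41.6 m north and 89.9 − (121) = -31.1 m east.
Residual distance = √((-41.6)² + (-31.1)²) = 52.0 m.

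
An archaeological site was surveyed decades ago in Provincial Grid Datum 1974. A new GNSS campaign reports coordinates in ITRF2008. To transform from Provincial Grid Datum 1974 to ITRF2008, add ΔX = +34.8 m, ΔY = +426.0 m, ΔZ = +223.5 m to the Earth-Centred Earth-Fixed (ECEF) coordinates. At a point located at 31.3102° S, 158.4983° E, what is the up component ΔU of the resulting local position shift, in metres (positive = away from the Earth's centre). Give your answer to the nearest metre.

ΔU = -10 m

At φ = -31.3102°, λ = 158.4983°: sin φ = -0.519671, cos φ = 0.854366, sin λ = 0.366529, cos λ = -0.930407.
ΔU = cos φ cos λ·ΔX + cos φ sin λ·ΔY + sin φ·ΔZ = (0.854366)(-0.930407)(34.8) + (0.854366)(0.366529)(426.0) + (-0.519671)(223.5) = -10.41 m.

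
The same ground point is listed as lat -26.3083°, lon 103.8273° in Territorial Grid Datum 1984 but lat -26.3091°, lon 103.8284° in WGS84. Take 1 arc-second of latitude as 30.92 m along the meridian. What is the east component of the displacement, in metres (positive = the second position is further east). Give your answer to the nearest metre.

Δφ = -26.3091° − -26.3083° = -0.0008°; Δλ = 103.8284° − 103.8273° = +0.0011°.
1° of latitude = 3600 × 30.92 = 111312 m.
ΔN = Δφ × 111312 = -89.0 m; ΔE = Δλ × 111312 × cos(-26.3083°) = +0.0011 × 111312 × 0.896422 = 109.8 m.

ΔE = 110 m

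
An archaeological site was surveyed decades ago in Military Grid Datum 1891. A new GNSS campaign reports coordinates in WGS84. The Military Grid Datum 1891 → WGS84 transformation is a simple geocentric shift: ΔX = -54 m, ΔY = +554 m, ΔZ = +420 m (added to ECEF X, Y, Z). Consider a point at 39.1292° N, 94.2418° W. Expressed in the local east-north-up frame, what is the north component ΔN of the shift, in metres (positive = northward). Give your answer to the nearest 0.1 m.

The local north axis is (−sin φ cos λ, −sin φ sin λ, cos φ), giving ΔN = -2.521 + 348.656 + 325.804 = 671.94 m.

ΔN = 671.9 m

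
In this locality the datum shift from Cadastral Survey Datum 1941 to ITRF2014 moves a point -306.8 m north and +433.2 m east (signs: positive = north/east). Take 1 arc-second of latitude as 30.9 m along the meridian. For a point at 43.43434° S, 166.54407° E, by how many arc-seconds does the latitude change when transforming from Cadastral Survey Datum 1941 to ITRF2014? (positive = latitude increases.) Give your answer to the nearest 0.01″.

Δφ = -9.93″

1″ of latitude = 30.90 m, so Δφ = -306.8 / 30.90 = -9.929″.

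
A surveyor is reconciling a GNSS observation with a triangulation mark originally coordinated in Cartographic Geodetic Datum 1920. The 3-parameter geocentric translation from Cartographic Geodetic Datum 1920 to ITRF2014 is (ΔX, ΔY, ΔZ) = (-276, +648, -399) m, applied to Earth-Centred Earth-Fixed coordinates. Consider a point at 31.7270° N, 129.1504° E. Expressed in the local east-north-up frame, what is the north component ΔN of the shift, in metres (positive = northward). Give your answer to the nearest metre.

At φ = 31.7270°, λ = 129.1504°: sin φ = 0.525873, cos φ = 0.850563, sin λ = 0.775491, cos λ = -0.631358.
ΔN = −sin φ cos λ·ΔX − sin φ sin λ·ΔY + cos φ·ΔZ = −(0.525873)(-0.631358)(-276) − (0.525873)(0.775491)(648) + (0.850563)(-399) = -695.27 m.

ΔN = -695 m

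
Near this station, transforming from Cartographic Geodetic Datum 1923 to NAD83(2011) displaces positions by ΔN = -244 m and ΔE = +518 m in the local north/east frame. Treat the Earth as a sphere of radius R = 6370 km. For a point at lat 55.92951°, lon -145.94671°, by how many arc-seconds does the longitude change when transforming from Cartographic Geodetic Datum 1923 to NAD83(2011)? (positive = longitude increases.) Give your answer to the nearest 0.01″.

At latitude 55.92951°, cos φ = 0.560212.
One radian of longitude at latitude φ spans R cos φ, so Δλ = ΔE / (R cos φ) = 518.0 / (6370000 × 0.560212) = 1.4516e-04 rad = 29.941″.

Δλ = 29.94″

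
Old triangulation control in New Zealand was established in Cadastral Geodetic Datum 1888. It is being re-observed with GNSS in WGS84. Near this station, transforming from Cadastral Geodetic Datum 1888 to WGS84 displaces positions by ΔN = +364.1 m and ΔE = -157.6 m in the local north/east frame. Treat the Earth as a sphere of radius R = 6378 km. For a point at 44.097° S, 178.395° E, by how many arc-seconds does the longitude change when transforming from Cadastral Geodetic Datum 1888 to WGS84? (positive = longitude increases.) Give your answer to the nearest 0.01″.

At latitude -44.097°, cos φ = 0.718163.
One radian of longitude at latitude φ spans R cos φ, so Δλ = ΔE / (R cos φ) = -157.6 / (6378000 × 0.718163) = -3.4407e-05 rad = -7.097″.

Δλ = -7.10″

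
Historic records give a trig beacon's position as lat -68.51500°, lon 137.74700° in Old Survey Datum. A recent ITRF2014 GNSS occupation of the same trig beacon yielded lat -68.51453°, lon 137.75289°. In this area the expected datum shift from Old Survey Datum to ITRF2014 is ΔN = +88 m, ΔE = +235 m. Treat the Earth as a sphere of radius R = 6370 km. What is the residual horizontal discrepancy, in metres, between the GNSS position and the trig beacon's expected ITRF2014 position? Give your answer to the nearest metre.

Observed coordinate differences: Δφ = +0.00047°, Δλ = +0.00589°.
Converting to metres (1° lat = 111177 m, cos φ = 0.366258): observed ΔN = 52.3 m, observed ΔE = 239.8 m.
Subtracting the expected shift leaves a residual of 52.3 − (88) = -35.7 m north and 239.8 − (235) = 4.8 m east.
Residual distance = √((-35.7)² + 4.8²) = 36.1 m.

36 m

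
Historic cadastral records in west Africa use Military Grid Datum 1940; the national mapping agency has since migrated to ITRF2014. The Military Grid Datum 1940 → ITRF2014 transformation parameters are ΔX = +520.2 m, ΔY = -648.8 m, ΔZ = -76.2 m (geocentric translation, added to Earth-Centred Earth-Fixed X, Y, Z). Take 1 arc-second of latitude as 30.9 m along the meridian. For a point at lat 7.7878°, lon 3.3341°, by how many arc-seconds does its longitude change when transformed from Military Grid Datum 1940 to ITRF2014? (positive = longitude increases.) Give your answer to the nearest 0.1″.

sin φ = 0.135505, cos φ = 0.990777, sin λ = 0.058158, cos λ = 0.998307.
East component: ΔE = −sin λ·ΔX + cos λ·ΔY = −(0.058158)(520.2) + (0.998307)(-648.8) = -677.96 m.
1° of latitude spans 3600 × 30.90 = 111240 m; at latitude φ, 1° of longitude spans that × cos φ = 110214.0 m, so Δλ = -677.96 / 110214.0 × 3600 = -22.145″.

Δλ = -22.1″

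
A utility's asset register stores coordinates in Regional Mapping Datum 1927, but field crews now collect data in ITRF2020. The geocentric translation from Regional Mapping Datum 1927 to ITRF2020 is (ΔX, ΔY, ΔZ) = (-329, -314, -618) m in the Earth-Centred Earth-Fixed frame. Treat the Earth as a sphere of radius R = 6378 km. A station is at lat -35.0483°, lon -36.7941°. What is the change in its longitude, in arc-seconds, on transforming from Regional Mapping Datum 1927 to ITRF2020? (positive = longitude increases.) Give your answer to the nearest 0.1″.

Δλ = -17.7″

sin φ = -0.574267, cos φ = 0.818668, sin λ = -0.598941, cos λ = 0.800793.
East component: ΔE = −sin λ·ΔX + cos λ·ΔY = −(-0.598941)(-329) + (0.800793)(-314) = -448.50 m.
1° of latitude spans πR/180 = 111317 m; at latitude φ, 1° of longitude spans that × cos φ = 91131.8 m, so Δλ = -448.50 / 91131.8 × 3600 = -17.717″.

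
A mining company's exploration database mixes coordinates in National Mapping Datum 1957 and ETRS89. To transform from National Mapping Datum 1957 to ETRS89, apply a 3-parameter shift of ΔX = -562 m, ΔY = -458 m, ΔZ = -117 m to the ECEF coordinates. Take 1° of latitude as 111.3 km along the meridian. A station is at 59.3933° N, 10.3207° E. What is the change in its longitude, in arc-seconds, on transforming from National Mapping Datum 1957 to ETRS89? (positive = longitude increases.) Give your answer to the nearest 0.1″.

Δλ = -22.2″

sin φ = 0.860682, cos φ = 0.509142, sin λ = 0.179158, cos λ = 0.983820.
East component: ΔE = −sin λ·ΔX + cos λ·ΔY = −(0.179158)(-562) + (0.983820)(-458) = -349.90 m.
1° of latitude spans 111300 m; at latitude φ, 1° of longitude spans that × cos φ = 56667.5 m, so Δλ = -349.90 / 56667.5 × 3600 = -22.229″.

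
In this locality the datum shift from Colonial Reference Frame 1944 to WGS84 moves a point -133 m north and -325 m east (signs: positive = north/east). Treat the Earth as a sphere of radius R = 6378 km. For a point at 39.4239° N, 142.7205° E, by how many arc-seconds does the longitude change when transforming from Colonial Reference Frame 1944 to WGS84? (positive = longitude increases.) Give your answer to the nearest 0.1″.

Δλ = -13.6″

At latitude 39.4239°, cos φ = 0.772469.
One radian of longitude at latitude φ spans R cos φ, so Δλ = ΔE / (R cos φ) = -325.0 / (6378000 × 0.772469) = -6.5966e-05 rad = -13.606″.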